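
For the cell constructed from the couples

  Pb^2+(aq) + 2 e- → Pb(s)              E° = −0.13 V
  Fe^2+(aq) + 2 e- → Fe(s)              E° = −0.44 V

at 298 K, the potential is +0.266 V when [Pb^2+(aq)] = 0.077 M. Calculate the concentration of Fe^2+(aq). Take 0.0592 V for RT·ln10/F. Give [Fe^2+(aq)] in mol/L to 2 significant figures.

2.4 M

The Pb²⁺/Pb couple has the larger reduction potential, so it is the cathode: E°cell = −0.13 − (−0.44) = +0.31 V and n = 2.
Rearranging E = E° − (0.0592/n)·log Q gives log Q = 2(+0.31 − (+0.266))/0.0592 = 1.486.
Balancing electrons gives Pb^2+(aq) + Fe(s) → Pb(s) + Fe^2+(aq); thus Q = [Fe^2+(aq)] / [Pb^2+(aq)].
Solving for the unknown gives log [Fe^2+(aq)] = 0.372, so [Fe^2+(aq)] ≈ 2.4 M.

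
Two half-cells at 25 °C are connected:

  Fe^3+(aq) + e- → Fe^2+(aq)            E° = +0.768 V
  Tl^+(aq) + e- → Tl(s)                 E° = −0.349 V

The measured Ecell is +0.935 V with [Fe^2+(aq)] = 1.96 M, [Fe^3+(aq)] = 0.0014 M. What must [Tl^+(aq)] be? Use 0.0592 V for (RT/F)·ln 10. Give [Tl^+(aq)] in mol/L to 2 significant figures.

With Fe³⁺/Fe²⁺ at the cathode and Tl⁺/Tl at the anode, E°cell = +0.768 − (−0.349) = +1.117 V (n = 1).
From the Nernst equation, log Q = n(E° − E)/0.0592 = 1·(+1.117 − (+0.935))/0.0592 = 3.074.
For Fe^3+(aq) + Tl(s) → Fe^2+(aq) + Tl^+(aq), the reaction quotient is Q = ([Fe^2+(aq)]·[Tl^+(aq)]) / [Fe^3+(aq)].
Solving for the unknown gives log [Tl^+(aq)] = −0.072, so [Tl^+(aq)] ≈ 0.85 M.

0.85 M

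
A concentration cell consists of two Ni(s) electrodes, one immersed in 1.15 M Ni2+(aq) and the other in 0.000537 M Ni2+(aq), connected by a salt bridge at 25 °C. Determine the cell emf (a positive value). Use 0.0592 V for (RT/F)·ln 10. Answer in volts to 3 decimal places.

For a concentration cell E°cell = 0, since both electrodes use the same couple.
The compartment with the higher Ni2+(aq) concentration (1.15 M) acts as the cathode; ions are reduced there and produced at the dilute (0.000537 M) anode.
With n = 2, Ecell = −(0.0592/2)·log([dilute]/[conc]) = −(0.0592/2)·log(0.000537/1.15) = +0.099 V.

0.099 V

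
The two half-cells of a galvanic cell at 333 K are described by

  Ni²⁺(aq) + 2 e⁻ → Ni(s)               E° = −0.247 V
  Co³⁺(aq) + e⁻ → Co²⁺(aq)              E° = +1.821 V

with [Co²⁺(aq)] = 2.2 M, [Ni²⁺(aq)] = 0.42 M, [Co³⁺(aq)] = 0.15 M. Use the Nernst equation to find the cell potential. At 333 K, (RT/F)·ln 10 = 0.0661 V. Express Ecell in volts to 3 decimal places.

+2.003 V

Co³⁺/Co²⁺ is reduced (cathode, E° = +1.821 V) and Ni²⁺/Ni is oxidized (anode).
E°cell = E°cat − E°an = +1.821 − (−0.247) = +2.068 V; n = 2.
Balancing gives 2 Co³⁺(aq) + Ni(s) → 2 Co²⁺(aq) + Ni²⁺(aq); hence Q = ([Co²⁺(aq)]^2·[Ni²⁺(aq)]) / [Co³⁺(aq)]^2 = 90.3 (log Q = 1.956).
E = E° − (0.0661/n)·log Q = +2.068 − (0.0661/2)(1.956) = +2.003 V.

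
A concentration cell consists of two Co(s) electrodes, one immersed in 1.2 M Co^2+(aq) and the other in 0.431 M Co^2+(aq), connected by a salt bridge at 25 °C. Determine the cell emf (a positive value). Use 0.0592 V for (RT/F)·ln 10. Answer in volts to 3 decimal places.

For a concentration cell E°cell = 0, since both electrodes use the same couple.
The compartment with the higher Co^2+(aq) concentration (1.2 M) acts as the cathode; ions are reduced there and produced at the dilute (0.431 M) anode.
With n = 2, Ecell = −(0.0592/2)·log([dilute]/[conc]) = −(0.0592/2)·log(0.431/1.2) = +0.013 V.

0.013 V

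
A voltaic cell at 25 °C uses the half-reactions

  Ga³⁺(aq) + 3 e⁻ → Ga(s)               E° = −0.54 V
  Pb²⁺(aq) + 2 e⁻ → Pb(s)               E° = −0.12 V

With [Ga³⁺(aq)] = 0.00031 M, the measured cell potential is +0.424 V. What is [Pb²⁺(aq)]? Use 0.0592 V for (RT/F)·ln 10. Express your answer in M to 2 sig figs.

0.0063 M

With Pb²⁺/Pb at the cathode and Ga³⁺/Ga at the anode, E°cell = −0.12 − (−0.54) = +0.42 V (n = 6).
Since E = E° − (0.0592/n)·log Q, log Q = n(E° − E)/0.0592 = −0.405.
For 3 Pb²⁺(aq) + 2 Ga(s) → 3 Pb(s) + 2 Ga³⁺(aq), the reaction quotient is Q = [Ga³⁺(aq)]^2 / [Pb²⁺(aq)]^3.
Substituting the known concentrations and solving, log [Pb²⁺(aq)] = −2.204 and [Pb²⁺(aq)] = 0.0063 M.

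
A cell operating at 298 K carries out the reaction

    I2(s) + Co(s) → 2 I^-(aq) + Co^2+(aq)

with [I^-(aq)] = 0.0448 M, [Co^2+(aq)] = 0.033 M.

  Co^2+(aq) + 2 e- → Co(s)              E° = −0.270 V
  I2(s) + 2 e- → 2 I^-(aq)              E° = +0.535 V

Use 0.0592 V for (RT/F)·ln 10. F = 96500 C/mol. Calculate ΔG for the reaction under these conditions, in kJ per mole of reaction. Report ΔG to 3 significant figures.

−179 kJ/mol

With I₂/I⁻ reduced at the cathode, E°cell = +0.535 − (−0.270) = +0.805 V and n = 2.
The reaction quotient is [I^-(aq)]^2·[Co^2+(aq)] = 6.62×10^−5; by Nernst, E = +0.805 − (0.0592/2)(−4.179) = +0.9287 V.
Finally ΔG = −nFE = −(2)(96500 C/mol)(+0.9287 V) = −179 kJ/mol.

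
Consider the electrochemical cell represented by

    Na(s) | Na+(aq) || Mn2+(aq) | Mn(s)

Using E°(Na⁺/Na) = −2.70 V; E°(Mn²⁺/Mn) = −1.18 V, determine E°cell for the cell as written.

By convention the left-hand electrode in cell notation is the anode (oxidation) and the right-hand electrode is the cathode (reduction).
E°cell = E°(right) − E°(left) = −1.18 − (−2.70) = +1.52 V.

+1.52 V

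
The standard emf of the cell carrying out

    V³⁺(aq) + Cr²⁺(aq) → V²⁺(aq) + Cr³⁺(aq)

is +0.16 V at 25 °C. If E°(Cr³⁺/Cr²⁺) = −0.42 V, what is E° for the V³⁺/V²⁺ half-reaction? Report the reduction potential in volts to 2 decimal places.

−0.26 V

In the reaction as written the V³⁺/V²⁺ couple is reduced (cathode) and Cr³⁺/Cr²⁺ is oxidized (anode), so E°cell = E°(V³⁺/V²⁺) − E°(Cr³⁺/Cr²⁺).
E°(V³⁺/V²⁺) = E°cell + E°(anode) = +0.16 + (−0.42) = −0.26 V.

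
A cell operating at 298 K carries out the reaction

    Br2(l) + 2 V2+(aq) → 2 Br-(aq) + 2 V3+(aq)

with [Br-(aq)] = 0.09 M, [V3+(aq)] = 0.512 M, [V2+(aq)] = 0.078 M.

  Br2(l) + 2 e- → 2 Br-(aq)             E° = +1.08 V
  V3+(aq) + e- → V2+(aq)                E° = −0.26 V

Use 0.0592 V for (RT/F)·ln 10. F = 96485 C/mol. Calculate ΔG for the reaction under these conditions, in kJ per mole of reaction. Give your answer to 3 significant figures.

−261 kJ/mol

With Br₂/Br⁻ reduced at the cathode, E°cell = +1.08 − (−0.26) = +1.34 V and n = 2.
Q = ([Br-(aq)]^2·[V3+(aq)]^2) / [V2+(aq)]^2 = 0.349, so log Q = −0.457 and E = +1.34 − (0.0592/2)(−0.457) = +1.3535 V.
Then ΔG = −nFE = −2 × 96485 × +1.3535 J/mol = −261 kJ/mol.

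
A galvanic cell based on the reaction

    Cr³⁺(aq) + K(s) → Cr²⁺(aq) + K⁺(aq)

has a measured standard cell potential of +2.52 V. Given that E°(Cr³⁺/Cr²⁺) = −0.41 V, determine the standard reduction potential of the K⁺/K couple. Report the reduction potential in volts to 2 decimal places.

−2.93 V

In the reaction as written the Cr³⁺/Cr²⁺ couple is reduced (cathode) and K⁺/K is oxidized (anode), so E°cell = E°(Cr³⁺/Cr²⁺) − E°(K⁺/K).
E°(K⁺/K) = E°(cathode) − E°cell = −0.41 − (+2.52) = −2.93 V.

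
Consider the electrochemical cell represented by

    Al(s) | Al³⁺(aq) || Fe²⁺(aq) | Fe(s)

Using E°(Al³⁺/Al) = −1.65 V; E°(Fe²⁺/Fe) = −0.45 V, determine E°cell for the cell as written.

By convention the left-hand electrode in cell notation is the anode (oxidation) and the right-hand electrode is the cathode (reduction).
E°cell = E°(right) − E°(left) = −0.45 − (−1.65) = +1.20 V.

+1.20 V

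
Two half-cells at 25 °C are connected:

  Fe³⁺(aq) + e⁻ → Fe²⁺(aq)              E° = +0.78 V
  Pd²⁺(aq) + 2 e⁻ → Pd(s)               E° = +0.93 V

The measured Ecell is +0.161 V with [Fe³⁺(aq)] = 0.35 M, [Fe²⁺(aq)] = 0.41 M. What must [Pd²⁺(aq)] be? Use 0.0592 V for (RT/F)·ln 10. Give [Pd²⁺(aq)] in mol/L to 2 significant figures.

1.7 M

With Pd²⁺/Pd at the cathode and Fe³⁺/Fe²⁺ at the anode, E°cell = +0.93 − (+0.78) = +0.15 V (n = 2).
From the Nernst equation, log Q = n(E° − E)/0.0592 = 2·(+0.15 − (+0.161))/0.0592 = −0.372.
The balanced reaction is Pd²⁺(aq) + 2 Fe²⁺(aq) → Pd(s) + 2 Fe³⁺(aq), so Q = [Fe³⁺(aq)]^2 / ([Pd²⁺(aq)]·[Fe²⁺(aq)]^2).
Isolating [Pd²⁺(aq)] in Q = 10^{−0.372} yields log [Pd²⁺(aq)] = 0.235, i.e. 1.7 M.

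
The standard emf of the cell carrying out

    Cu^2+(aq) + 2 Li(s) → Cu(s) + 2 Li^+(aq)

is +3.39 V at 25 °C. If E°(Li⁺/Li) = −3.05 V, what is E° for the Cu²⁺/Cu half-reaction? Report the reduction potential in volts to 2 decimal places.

In the reaction as written the Cu²⁺/Cu couple is reduced (cathode) and Li⁺/Li is oxidized (anode), so E°cell = E°(Cu²⁺/Cu) − E°(Li⁺/Li).
E°(Cu²⁺/Cu) = E°cell + E°(anode) = +3.39 + (−3.05) = +0.34 V.

+0.34 V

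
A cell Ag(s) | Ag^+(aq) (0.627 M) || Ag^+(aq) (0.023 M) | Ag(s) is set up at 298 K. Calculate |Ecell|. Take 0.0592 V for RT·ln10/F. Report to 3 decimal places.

0.085 V

For a concentration cell E°cell = 0, since both electrodes use the same couple.
The compartment with the higher Ag^+(aq) concentration (0.627 M) acts as the cathode; ions are reduced there and produced at the dilute (0.023 M) anode.
With n = 1, Ecell = −(0.0592/1)·log([dilute]/[conc]) = −(0.0592/1)·log(0.023/0.627) = +0.085 V.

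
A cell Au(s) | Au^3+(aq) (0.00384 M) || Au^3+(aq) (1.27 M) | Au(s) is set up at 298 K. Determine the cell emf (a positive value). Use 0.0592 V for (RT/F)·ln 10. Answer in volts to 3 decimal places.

0.050 V

For a concentration cell E°cell = 0, since both electrodes use the same couple.
The compartment with the higher Au^3+(aq) concentration (1.27 M) acts as the cathode; ions are reduced there and produced at the dilute (0.00384 M) anode.
With n = 3, Ecell = −(0.0592/3)·log([dilute]/[conc]) = −(0.0592/3)·log(0.00384/1.27) = +0.050 V.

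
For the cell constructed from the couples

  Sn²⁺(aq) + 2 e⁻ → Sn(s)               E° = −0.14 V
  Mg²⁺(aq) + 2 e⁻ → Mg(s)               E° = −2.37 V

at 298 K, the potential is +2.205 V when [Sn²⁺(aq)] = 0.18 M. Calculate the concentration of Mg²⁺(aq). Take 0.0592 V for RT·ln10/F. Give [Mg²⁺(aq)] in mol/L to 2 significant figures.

1.3 M

Sn²⁺/Sn is the cathode (higher E°); E°cell = −0.14 − (−2.37) = +2.23 V with n = 2.
Since E = E° − (0.0592/n)·log Q, log Q = n(E° − E)/0.0592 = 0.845.
The balanced reaction is Sn²⁺(aq) + Mg(s) → Sn(s) + Mg²⁺(aq), so Q = [Mg²⁺(aq)] / [Sn²⁺(aq)].
Substituting the known concentrations and solving, log [Mg²⁺(aq)] = 0.100 and [Mg²⁺(aq)] = 1.3 M.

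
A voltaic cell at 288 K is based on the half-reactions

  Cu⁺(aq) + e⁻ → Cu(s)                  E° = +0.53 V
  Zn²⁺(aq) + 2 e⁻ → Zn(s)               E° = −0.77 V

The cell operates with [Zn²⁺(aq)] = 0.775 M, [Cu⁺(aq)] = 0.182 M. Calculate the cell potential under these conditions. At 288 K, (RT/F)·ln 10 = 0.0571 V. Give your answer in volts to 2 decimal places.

Cu⁺/Cu is reduced (cathode, E° = +0.53 V) and Zn²⁺/Zn is oxidized (anode).
E°cell = +0.53 − (−0.77) = +1.30 V, with n = 2 electrons transferred.
Balancing gives 2 Cu⁺(aq) + Zn(s) → 2 Cu(s) + Zn²⁺(aq); hence Q = [Zn²⁺(aq)] / [Cu⁺(aq)]^2 = 23.4 (log Q = 1.369).
Applying E = E° − (RT ln10/nF)·log Q gives +1.30 − (0.0571/2)(1.369) = +1.26 V.

+1.26 V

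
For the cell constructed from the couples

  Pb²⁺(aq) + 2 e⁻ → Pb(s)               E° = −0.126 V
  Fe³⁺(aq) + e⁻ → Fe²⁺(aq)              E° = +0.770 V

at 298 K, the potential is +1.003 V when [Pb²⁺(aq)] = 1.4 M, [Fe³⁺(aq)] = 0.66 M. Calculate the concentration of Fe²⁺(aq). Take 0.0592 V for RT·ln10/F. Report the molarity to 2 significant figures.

0.0087 M

Fe³⁺/Fe²⁺ is the cathode (higher E°); E°cell = +0.770 − (−0.126) = +0.896 V with n = 2.
Rearranging E = E° − (0.0592/n)·log Q gives log Q = 2(+0.896 − (+1.003))/0.0592 = −3.615.
The balanced reaction is 2 Fe³⁺(aq) + Pb(s) → 2 Fe²⁺(aq) + Pb²⁺(aq), so Q = ([Fe²⁺(aq)]^2·[Pb²⁺(aq)]) / [Fe³⁺(aq)]^2.
Substituting the known concentrations and solving, log [Fe²⁺(aq)] = −2.061 and [Fe²⁺(aq)] = 0.0087 M.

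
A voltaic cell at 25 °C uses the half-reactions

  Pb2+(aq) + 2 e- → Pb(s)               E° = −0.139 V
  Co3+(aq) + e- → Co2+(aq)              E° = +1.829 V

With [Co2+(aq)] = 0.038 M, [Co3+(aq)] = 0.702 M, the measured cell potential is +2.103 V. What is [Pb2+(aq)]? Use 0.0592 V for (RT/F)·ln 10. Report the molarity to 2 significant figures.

0.0094 M

With Co³⁺/Co²⁺ at the cathode and Pb²⁺/Pb at the anode, E°cell = +1.829 − (−0.139) = +1.968 V (n = 2).
Rearranging E = E° − (0.0592/n)·log Q gives log Q = 2(+1.968 − (+2.103))/0.0592 = −4.561.
Balancing electrons gives 2 Co3+(aq) + Pb(s) → 2 Co2+(aq) + Pb2+(aq); thus Q = ([Co2+(aq)]^2·[Pb2+(aq)]) / [Co3+(aq)]^2.
Isolating [Pb2+(aq)] in Q = 10^{−4.561} yields log [Pb2+(aq)] = −2.028, i.e. 0.0094 M.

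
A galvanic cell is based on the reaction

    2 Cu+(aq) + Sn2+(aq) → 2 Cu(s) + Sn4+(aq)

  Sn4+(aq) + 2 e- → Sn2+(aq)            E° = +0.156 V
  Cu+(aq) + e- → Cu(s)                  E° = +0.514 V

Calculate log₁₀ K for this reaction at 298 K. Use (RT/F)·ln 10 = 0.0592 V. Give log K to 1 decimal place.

log K = 12.1

The Cu⁺/Cu couple is reduced (cathode); E°cell = +0.514 − (+0.156) = +0.358 V with n = 2.
At equilibrium E = 0, so log K = nE°cell / 0.0592 = (2)(+0.358) / 0.0592 = 12.1.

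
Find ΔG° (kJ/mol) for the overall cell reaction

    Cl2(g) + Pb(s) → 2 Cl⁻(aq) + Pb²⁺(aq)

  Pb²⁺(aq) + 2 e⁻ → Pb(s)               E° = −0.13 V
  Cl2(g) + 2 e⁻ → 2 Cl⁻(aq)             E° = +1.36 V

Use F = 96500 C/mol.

−288 kJ/mol

In the reaction as written Cl2(g) is reduced, so the Cl₂/Cl⁻ couple is the cathode and Pb²⁺/Pb is the anode.
E°cell = +1.36 − (−0.13) = +1.49 V; balancing electrons gives n = 2.
ΔG° = −nFE°cell = −(2)(96500)(+1.49) J/mol = −288 kJ/mol.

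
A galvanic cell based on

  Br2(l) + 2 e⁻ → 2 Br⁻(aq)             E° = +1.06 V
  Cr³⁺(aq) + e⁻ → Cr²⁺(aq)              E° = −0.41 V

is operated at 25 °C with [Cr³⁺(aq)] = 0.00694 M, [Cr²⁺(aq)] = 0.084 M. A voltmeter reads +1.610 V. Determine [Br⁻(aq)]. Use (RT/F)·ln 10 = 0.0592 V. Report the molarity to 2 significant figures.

The Br₂/Br⁻ couple has the larger reduction potential, so it is the cathode: E°cell = +1.06 − (−0.41) = +1.47 V and n = 2.
Rearranging E = E° − (0.0592/n)·log Q gives log Q = 2(+1.47 − (+1.610))/0.0592 = −4.730.
The balanced reaction is Br2(l) + 2 Cr²⁺(aq) → 2 Br⁻(aq) + 2 Cr³⁺(aq), so Q = ([Br⁻(aq)]^2·[Cr³⁺(aq)]^2) / [Cr²⁺(aq)]^2.
Solving for the unknown gives log [Br⁻(aq)] = −1.282, so [Br⁻(aq)] ≈ 0.052 M.

0.052 M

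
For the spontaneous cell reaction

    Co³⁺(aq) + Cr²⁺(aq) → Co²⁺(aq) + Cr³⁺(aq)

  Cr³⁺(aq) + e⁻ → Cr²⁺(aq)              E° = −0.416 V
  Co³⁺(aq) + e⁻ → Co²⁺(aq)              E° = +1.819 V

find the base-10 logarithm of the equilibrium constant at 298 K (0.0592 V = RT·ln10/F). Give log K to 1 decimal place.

The Co³⁺/Co²⁺ couple is reduced (cathode); E°cell = +1.819 − (−0.416) = +2.235 V with n = 1.
At equilibrium E = 0, so log K = nE°cell / 0.0592 = (1)(+2.235) / 0.0592 = 37.8.

log K = 37.8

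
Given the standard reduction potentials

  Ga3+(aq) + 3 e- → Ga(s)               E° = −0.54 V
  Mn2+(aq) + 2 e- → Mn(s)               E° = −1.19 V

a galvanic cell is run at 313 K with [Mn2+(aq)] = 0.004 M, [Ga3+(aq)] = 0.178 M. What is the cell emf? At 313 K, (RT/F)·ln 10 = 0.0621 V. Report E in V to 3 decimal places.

+0.709 V

Ga³⁺/Ga is reduced (cathode, E° = −0.54 V) and Mn²⁺/Mn is oxidized (anode).
E°cell = −0.54 − (−1.19) = +0.65 V, with n = 6 electrons transferred.
Balancing gives 2 Ga3+(aq) + 3 Mn(s) → 2 Ga(s) + 3 Mn2+(aq); hence Q = [Mn2+(aq)]^3 / [Ga3+(aq)]^2 = 2.02×10^−6 (log Q = −5.695).
By the Nernst equation, E = +0.65 − (0.0621/6)·(−5.695) = +0.709 V.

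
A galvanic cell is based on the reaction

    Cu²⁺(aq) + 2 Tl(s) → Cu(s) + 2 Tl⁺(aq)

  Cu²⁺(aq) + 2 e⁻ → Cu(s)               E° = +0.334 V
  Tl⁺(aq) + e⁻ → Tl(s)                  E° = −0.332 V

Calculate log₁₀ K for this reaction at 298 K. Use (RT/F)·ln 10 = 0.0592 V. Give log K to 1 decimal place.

log K = 22.5

The Cu²⁺/Cu couple is reduced (cathode); E°cell = +0.334 − (−0.332) = +0.666 V with n = 2.
At equilibrium E = 0, so log K = nE°cell / 0.0592 = (2)(+0.666) / 0.0592 = 22.5.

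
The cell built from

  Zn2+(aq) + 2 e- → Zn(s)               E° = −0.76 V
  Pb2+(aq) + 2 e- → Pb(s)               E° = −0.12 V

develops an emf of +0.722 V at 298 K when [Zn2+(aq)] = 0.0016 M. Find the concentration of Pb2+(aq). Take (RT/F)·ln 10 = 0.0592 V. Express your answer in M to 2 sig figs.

With Pb²⁺/Pb at the cathode and Zn²⁺/Zn at the anode, E°cell = −0.12 − (−0.76) = +0.64 V (n = 2).
From the Nernst equation, log Q = n(E° − E)/0.0592 = 2·(+0.64 − (+0.722))/0.0592 = −2.770.
The balanced reaction is Pb2+(aq) + Zn(s) → Pb(s) + Zn2+(aq), so Q = [Zn2+(aq)] / [Pb2+(aq)].
Solving for the unknown gives log [Pb2+(aq)] = −0.026, so [Pb2+(aq)] ≈ 0.94 M.

0.94 M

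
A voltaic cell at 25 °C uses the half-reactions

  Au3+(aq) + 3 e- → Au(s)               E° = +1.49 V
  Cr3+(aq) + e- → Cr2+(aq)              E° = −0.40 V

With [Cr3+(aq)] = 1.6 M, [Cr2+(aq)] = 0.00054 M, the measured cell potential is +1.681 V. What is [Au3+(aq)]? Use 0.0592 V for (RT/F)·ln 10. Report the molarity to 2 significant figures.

0.67 M

The Au³⁺/Au couple has the larger reduction potential, so it is the cathode: E°cell = +1.49 − (−0.40) = +1.89 V and n = 3.
Rearranging E = E° − (0.0592/n)·log Q gives log Q = 3(+1.89 − (+1.681))/0.0592 = 10.591.
For Au3+(aq) + 3 Cr2+(aq) → Au(s) + 3 Cr3+(aq), the reaction quotient is Q = [Cr3+(aq)]^3 / ([Au3+(aq)]·[Cr2+(aq)]^3).
Substituting the known concentrations and solving, log [Au3+(aq)] = −0.176 and [Au3+(aq)] = 0.67 M.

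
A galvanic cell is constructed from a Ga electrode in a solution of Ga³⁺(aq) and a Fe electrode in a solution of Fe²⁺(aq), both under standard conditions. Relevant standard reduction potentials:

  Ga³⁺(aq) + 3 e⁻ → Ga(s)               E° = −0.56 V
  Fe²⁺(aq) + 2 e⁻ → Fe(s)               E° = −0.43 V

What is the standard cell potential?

Of the two couples in this cell, the one with the more positive reduction potential is reduced at the cathode: here that is Fe²⁺/Fe (−0.43 V); Ga³⁺/Ga (−0.56 V) is the anode.
E°cell = E°(cathode) − E°(anode) = −0.43 − (−0.56) = +0.13 V.

+0.13 V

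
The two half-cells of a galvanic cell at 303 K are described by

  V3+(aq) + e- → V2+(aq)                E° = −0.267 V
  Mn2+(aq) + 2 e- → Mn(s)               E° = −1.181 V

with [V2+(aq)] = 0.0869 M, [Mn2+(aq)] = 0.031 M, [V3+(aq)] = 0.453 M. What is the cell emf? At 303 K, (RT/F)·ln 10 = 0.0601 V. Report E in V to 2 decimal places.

+1.00 V

Since E°(V³⁺/V²⁺) > E°(Mn²⁺/Mn), V³⁺/V²⁺ serves as the cathode.
E°cell = −0.267 − (−1.181) = +0.914 V, with n = 2 electrons transferred.
The balanced reaction is 2 V3+(aq) + Mn(s) → 2 V2+(aq) + Mn2+(aq), so Q = ([V2+(aq)]^2·[Mn2+(aq)]) / [V3+(aq)]^2 = 0.00114 and log Q = −2.943.
By the Nernst equation, E = +0.914 − (0.0601/2)·(−2.943) = +1.00 V.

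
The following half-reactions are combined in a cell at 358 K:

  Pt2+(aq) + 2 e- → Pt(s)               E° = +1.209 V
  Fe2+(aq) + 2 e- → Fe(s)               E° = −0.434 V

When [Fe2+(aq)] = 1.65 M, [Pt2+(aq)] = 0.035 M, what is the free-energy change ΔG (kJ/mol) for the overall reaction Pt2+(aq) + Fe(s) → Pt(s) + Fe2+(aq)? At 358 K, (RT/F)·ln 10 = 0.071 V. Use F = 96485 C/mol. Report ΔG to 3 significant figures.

With Pt²⁺/Pt reduced at the cathode, E°cell = +1.209 − (−0.434) = +1.643 V and n = 2.
The reaction quotient is [Fe2+(aq)] / [Pt2+(aq)] = 47.1; by Nernst, E = +1.643 − (0.071/2)(1.673) = +1.5836 V.
Finally ΔG = −nFE = −(2)(96485 C/mol)(+1.5836 V) = −306 kJ/mol.

−306 kJ/mol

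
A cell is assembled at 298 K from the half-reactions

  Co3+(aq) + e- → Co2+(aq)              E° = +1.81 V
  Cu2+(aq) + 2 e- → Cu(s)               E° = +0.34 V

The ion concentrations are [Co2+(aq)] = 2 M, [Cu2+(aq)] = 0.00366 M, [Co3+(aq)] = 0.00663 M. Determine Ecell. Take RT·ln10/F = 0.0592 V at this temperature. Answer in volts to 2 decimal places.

Co³⁺/Co²⁺ is reduced (cathode, E° = +1.81 V) and Cu²⁺/Cu is oxidized (anode).
E°cell = E°cat − E°an = +1.81 − (+0.34) = +1.47 V; n = 2.
The balanced reaction is 2 Co3+(aq) + Cu(s) → 2 Co2+(aq) + Cu2+(aq), so Q = ([Co2+(aq)]^2·[Cu2+(aq)]) / [Co3+(aq)]^2 = 333 and log Q = 2.523.
Applying E = E° − (RT ln10/nF)·log Q gives +1.47 − (0.0592/2)(2.523) = +1.40 V.

+1.40 V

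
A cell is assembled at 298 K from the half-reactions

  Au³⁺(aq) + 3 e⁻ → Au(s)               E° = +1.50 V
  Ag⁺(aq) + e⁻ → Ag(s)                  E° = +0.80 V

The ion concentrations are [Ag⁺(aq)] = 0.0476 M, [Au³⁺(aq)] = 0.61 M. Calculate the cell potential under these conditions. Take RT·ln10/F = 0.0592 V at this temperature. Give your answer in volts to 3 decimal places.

+0.774 V

Au³⁺/Au is reduced (cathode, E° = +1.50 V) and Ag⁺/Ag is oxidized (anode).
E°cell = E°cat − E°an = +1.50 − (+0.80) = +0.70 V; n = 3.
Balancing gives Au³⁺(aq) + 3 Ag(s) → Au(s) + 3 Ag⁺(aq); hence Q = [Ag⁺(aq)]^3 / [Au³⁺(aq)] = 0.000177 (log Q = −3.753).
By the Nernst equation, E = +0.70 − (0.0592/3)·(−3.753) = +0.774 V.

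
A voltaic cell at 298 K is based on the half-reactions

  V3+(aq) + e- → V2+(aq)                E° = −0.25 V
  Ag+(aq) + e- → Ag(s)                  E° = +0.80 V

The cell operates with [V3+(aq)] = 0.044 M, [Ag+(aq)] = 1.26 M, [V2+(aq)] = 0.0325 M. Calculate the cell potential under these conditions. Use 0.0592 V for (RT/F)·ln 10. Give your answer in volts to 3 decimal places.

The Ag⁺/Ag couple has the more positive E°, so it is the cathode; V³⁺/V²⁺ is the anode.
E°cell = E°cat − E°an = +0.80 − (−0.25) = +1.05 V; n = 1.
The balanced reaction is Ag+(aq) + V2+(aq) → Ag(s) + V3+(aq), so Q = [V3+(aq)] / ([Ag+(aq)]·[V2+(aq)]) = 1.07 and log Q = 0.031.
Applying E = E° − (RT ln10/nF)·log Q gives +1.05 − (0.0592/1)(0.031) = +1.048 V.

+1.048 V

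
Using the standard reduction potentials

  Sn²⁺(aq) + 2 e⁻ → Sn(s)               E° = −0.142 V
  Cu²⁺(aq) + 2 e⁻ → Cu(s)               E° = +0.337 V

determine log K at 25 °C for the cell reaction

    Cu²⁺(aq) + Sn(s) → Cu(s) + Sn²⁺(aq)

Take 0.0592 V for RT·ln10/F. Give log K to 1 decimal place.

The Cu²⁺/Cu couple is reduced (cathode); E°cell = +0.337 − (−0.142) = +0.479 V with n = 2.
At equilibrium E = 0, so log K = nE°cell / 0.0592 = (2)(+0.479) / 0.0592 = 16.2.

log K = 16.2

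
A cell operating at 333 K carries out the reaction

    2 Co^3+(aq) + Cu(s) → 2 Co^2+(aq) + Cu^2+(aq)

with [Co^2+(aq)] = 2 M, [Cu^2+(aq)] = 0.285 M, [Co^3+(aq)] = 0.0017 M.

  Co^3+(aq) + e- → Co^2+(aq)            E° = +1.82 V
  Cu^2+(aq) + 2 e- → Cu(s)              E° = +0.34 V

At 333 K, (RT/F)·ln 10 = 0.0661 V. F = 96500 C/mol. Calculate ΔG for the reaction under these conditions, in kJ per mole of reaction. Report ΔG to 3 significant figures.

The standard cell potential is +1.82 − (+0.34) = +1.48 V, with n = 2 electrons in the balanced equation.
The reaction quotient is ([Co^2+(aq)]^2·[Cu^2+(aq)]) / [Co^3+(aq)]^2 = 3.94×10^5; by Nernst, E = +1.48 − (0.0661/2)(5.596) = +1.2951 V.
Then ΔG = −nFE = −2 × 96500 × +1.2951 J/mol = −250 kJ/mol.

−250 kJ/mol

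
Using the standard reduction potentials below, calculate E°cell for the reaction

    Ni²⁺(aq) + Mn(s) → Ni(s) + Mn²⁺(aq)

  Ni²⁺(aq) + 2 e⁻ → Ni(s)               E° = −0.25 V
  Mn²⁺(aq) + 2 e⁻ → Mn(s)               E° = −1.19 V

In the reaction as written, Ni²⁺(aq) is reduced (cathode) and Mn²⁺(aq) is produced by oxidation at the anode.
E°cell = E°(cathode) − E°(anode) = −0.25 − (−1.19) = +0.94 V.

+0.94 V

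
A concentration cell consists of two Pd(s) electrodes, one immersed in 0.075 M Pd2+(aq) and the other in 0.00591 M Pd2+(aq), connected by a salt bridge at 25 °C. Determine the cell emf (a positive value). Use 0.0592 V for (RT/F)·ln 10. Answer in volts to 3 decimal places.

For a concentration cell E°cell = 0, since both electrodes use the same couple.
The compartment with the higher Pd2+(aq) concentration (0.075 M) acts as the cathode; ions are reduced there and produced at the dilute (0.00591 M) anode.
With n = 2, Ecell = −(0.0592/2)·log([dilute]/[conc]) = −(0.0592/2)·log(0.00591/0.075) = +0.033 V.

0.033 V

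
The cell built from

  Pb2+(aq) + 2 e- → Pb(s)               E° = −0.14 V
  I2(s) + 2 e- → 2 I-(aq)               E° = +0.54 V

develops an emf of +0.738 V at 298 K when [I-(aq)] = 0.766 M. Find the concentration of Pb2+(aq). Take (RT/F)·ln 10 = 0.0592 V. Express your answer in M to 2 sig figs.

0.019 M

I₂/I⁻ is the cathode (higher E°); E°cell = +0.54 − (−0.14) = +0.68 V with n = 2.
From the Nernst equation, log Q = n(E° − E)/0.0592 = 2·(+0.68 − (+0.738))/0.0592 = −1.959.
For I2(s) + Pb(s) → 2 I-(aq) + Pb2+(aq), the reaction quotient is Q = [I-(aq)]^2·[Pb2+(aq)].
Solving for the unknown gives log [Pb2+(aq)] = −1.727, so [Pb2+(aq)] ≈ 0.019 M.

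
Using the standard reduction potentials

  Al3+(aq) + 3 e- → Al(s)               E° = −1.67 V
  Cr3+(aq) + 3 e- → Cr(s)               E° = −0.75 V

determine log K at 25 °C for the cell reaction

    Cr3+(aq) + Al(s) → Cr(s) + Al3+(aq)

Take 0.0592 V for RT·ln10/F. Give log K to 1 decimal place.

log K = 46.6

The Cr³⁺/Cr couple is reduced (cathode); E°cell = −0.75 − (−1.67) = +0.92 V with n = 3.
At equilibrium E = 0, so log K = nE°cell / 0.0592 = (3)(+0.92) / 0.0592 = 46.6.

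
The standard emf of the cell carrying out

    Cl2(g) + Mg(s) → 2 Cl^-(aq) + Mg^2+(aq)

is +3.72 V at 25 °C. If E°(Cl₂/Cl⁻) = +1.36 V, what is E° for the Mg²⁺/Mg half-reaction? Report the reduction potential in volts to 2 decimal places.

−2.36 V

In the reaction as written the Cl₂/Cl⁻ couple is reduced (cathode) and Mg²⁺/Mg is oxidized (anode), so E°cell = E°(Cl₂/Cl⁻) − E°(Mg²⁺/Mg).
E°(Mg²⁺/Mg) = E°(cathode) − E°cell = +1.36 − (+3.72) = −2.36 V.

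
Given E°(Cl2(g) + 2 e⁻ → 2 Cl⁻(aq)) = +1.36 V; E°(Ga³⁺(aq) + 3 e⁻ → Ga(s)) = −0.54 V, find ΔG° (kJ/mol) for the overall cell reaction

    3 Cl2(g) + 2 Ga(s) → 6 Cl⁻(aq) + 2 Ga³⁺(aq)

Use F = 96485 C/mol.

−1100 kJ/mol

In the reaction as written Cl2(g) is reduced, so the Cl₂/Cl⁻ couple is the cathode and Ga³⁺/Ga is the anode.
E°cell = +1.36 − (−0.54) = +1.90 V; balancing electrons gives n = 6.
ΔG° = −nFE°cell = −(6)(96485)(+1.90) J/mol = −1100 kJ/mol.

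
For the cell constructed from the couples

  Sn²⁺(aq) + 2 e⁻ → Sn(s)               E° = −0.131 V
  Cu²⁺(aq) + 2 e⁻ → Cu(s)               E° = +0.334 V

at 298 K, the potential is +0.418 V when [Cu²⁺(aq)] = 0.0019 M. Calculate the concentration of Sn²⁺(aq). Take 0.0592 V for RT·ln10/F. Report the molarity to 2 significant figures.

The Cu²⁺/Cu couple has the larger reduction potential, so it is the cathode: E°cell = +0.334 − (−0.131) = +0.465 V and n = 2.
From the Nernst equation, log Q = n(E° − E)/0.0592 = 2·(+0.465 − (+0.418))/0.0592 = 1.588.
For Cu²⁺(aq) + Sn(s) → Cu(s) + Sn²⁺(aq), the reaction quotient is Q = [Sn²⁺(aq)] / [Cu²⁺(aq)].
Substituting the known concentrations and solving, log [Sn²⁺(aq)] = −1.133 and [Sn²⁺(aq)] = 0.074 M.

0.074 M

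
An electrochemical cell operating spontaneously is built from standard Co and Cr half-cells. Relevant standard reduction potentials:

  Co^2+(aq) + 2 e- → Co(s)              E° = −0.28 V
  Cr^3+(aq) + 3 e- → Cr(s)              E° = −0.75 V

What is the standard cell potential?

The Co²⁺/Co couple has the higher E°, so Co ion is reduced (cathode) and Cr is oxidized (anode).
E°cell = E°(cathode) − E°(anode) = −0.28 − (−0.75) = +0.47 V.

+0.47 V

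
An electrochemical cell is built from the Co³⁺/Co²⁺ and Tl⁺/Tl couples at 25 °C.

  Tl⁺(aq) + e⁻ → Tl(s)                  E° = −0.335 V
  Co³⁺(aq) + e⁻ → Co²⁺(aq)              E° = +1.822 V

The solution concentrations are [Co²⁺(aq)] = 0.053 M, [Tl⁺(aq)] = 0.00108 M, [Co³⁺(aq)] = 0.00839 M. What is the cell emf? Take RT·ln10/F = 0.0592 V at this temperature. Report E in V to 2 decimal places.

+2.29 V

Co³⁺/Co²⁺ is reduced (cathode, E° = +1.822 V) and Tl⁺/Tl is oxidized (anode).
E°cell = E°cat − E°an = +1.822 − (−0.335) = +2.157 V; n = 1.
Balancing gives Co³⁺(aq) + Tl(s) → Co²⁺(aq) + Tl⁺(aq); hence Q = ([Co²⁺(aq)]·[Tl⁺(aq)]) / [Co³⁺(aq)] = 0.00682 (log Q = −2.166).
By the Nernst equation, E = +2.157 − (0.0592/1)·(−2.166) = +2.29 V.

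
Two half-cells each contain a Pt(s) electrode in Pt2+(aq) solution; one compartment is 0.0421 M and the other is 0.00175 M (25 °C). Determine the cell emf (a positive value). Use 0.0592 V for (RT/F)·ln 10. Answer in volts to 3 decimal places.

For a concentration cell E°cell = 0, since both electrodes use the same couple.
The compartment with the higher Pt2+(aq) concentration (0.0421 M) acts as the cathode; ions are reduced there and produced at the dilute (0.00175 M) anode.
With n = 2, Ecell = −(0.0592/2)·log([dilute]/[conc]) = −(0.0592/2)·log(0.00175/0.0421) = +0.041 V.

0.041 V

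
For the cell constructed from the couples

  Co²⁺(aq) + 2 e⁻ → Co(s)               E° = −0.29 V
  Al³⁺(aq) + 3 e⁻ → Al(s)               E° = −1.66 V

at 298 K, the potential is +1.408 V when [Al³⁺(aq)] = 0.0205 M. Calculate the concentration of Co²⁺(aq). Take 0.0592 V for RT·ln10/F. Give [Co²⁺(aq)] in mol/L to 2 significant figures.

1.4 M

The Co²⁺/Co couple has the larger reduction potential, so it is the cathode: E°cell = −0.29 − (−1.66) = +1.37 V and n = 6.
Rearranging E = E° − (0.0592/n)·log Q gives log Q = 6(+1.37 − (+1.408))/0.0592 = −3.851.
For 3 Co²⁺(aq) + 2 Al(s) → 3 Co(s) + 2 Al³⁺(aq), the reaction quotient is Q = [Al³⁺(aq)]^2 / [Co²⁺(aq)]^3.
Isolating [Co²⁺(aq)] in Q = 10^{−3.851} yields log [Co²⁺(aq)] = 0.158, i.e. 1.4 M.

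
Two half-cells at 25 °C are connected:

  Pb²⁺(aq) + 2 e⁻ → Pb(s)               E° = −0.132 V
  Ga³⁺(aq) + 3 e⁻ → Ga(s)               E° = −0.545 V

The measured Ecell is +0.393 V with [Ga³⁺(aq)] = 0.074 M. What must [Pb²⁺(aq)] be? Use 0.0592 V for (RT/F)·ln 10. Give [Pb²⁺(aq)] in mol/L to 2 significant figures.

0.037 M

Pb²⁺/Pb is the cathode (higher E°); E°cell = −0.132 − (−0.545) = +0.413 V with n = 6.
Rearranging E = E° − (0.0592/n)·log Q gives log Q = 6(+0.413 − (+0.393))/0.0592 = 2.027.
The balanced reaction is 3 Pb²⁺(aq) + 2 Ga(s) → 3 Pb(s) + 2 Ga³⁺(aq), so Q = [Ga³⁺(aq)]^2 / [Pb²⁺(aq)]^3.
Solving for the unknown gives log [Pb²⁺(aq)] = −1.430, so [Pb²⁺(aq)] ≈ 0.037 M.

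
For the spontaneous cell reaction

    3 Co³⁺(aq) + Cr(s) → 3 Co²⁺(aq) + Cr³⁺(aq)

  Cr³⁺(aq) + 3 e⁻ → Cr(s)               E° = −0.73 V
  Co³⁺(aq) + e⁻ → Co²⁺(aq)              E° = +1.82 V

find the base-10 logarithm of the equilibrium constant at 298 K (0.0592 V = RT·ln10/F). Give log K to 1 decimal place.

The Co³⁺/Co²⁺ couple is reduced (cathode); E°cell = +1.82 − (−0.73) = +2.55 V with n = 3.
At equilibrium E = 0, so log K = nE°cell / 0.0592 = (3)(+2.55) / 0.0592 = 129.2.

log K = 129.2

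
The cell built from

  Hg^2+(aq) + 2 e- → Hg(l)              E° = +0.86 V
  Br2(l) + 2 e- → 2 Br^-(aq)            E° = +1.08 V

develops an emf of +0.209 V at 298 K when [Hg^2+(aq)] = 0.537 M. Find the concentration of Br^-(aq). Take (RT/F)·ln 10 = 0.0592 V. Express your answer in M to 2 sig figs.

2.1 M

With Br₂/Br⁻ at the cathode and Hg²⁺/Hg at the anode, E°cell = +1.08 − (+0.86) = +0.22 V (n = 2).
Since E = E° − (0.0592/n)·log Q, log Q = n(E° − E)/0.0592 = 0.372.
Balancing electrons gives Br2(l) + Hg(l) → 2 Br^-(aq) + Hg^2+(aq); thus Q = [Br^-(aq)]^2·[Hg^2+(aq)].
Solving for the unknown gives log [Br^-(aq)] = 0.321, so [Br^-(aq)] ≈ 2.1 M.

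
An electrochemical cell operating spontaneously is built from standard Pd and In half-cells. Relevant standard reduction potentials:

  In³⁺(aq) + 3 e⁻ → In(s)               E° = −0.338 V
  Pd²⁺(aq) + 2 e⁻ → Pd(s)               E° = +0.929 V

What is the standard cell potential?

The Pd²⁺/Pd couple has the higher E°, so Pd ion is reduced (cathode) and In is oxidized (anode).
E°cell = E°(cathode) − E°(anode) = +0.929 − (−0.338) = +1.267 V.

+1.267 V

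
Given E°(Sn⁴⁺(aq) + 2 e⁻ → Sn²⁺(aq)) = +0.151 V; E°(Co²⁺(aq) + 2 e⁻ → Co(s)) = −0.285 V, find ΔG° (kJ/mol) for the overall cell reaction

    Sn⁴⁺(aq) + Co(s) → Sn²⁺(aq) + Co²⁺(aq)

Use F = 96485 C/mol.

In the reaction as written Sn⁴⁺(aq) is reduced, so the Sn⁴⁺/Sn²⁺ couple is the cathode and Co²⁺/Co is the anode.
E°cell = +0.151 − (−0.285) = +0.436 V; balancing electrons gives n = 2.
ΔG° = −nFE°cell = −(2)(96485)(+0.436) J/mol = −84.1 kJ/mol.

−84.1 kJ/mol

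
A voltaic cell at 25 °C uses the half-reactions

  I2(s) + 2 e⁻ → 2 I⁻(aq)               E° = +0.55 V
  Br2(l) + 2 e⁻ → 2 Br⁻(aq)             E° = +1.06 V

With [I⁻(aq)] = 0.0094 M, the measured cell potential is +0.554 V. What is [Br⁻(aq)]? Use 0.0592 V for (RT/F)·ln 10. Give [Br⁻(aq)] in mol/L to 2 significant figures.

0.0017 M

Br₂/Br⁻ is the cathode (higher E°); E°cell = +1.06 − (+0.55) = +0.51 V with n = 2.
Since E = E° − (0.0592/n)·log Q, log Q = n(E° − E)/0.0592 = −1.486.
The balanced reaction is Br2(l) + 2 I⁻(aq) → 2 Br⁻(aq) + I2(s), so Q = [Br⁻(aq)]^2 / [I⁻(aq)]^2.
Isolating [Br⁻(aq)] in Q = 10^{−1.486} yields log [Br⁻(aq)] = −2.770, i.e. 0.0017 M.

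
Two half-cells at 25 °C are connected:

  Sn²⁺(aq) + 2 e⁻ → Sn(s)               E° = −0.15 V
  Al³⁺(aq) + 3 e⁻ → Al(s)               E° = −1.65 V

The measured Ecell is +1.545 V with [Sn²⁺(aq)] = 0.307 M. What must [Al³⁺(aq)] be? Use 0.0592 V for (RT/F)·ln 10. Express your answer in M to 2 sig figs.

0.00089 M

With Sn²⁺/Sn at the cathode and Al³⁺/Al at the anode, E°cell = −0.15 − (−1.65) = +1.50 V (n = 6).
Rearranging E = E° − (0.0592/n)·log Q gives log Q = 6(+1.50 − (+1.545))/0.0592 = −4.561.
Balancing electrons gives 3 Sn²⁺(aq) + 2 Al(s) → 3 Sn(s) + 2 Al³⁺(aq); thus Q = [Al³⁺(aq)]^2 / [Sn²⁺(aq)]^3.
Isolating [Al³⁺(aq)] in Q = 10^{−4.561} yields log [Al³⁺(aq)] = −3.050, i.e. 0.00089 M.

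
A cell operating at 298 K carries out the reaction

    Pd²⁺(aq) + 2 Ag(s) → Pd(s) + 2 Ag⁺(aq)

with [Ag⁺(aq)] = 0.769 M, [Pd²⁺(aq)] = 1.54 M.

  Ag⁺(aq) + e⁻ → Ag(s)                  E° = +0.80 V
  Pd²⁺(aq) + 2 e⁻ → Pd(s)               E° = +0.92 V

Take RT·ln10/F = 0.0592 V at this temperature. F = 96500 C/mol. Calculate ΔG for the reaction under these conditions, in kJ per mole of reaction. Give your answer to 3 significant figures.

−25.5 kJ/mol

E°cell = +0.92 − (+0.80) = +0.12 V; the balanced reaction transfers n = 2 electrons.
Here Q = [Ag⁺(aq)]^2 / [Pd²⁺(aq)] = 0.384 (log Q = −0.416), giving E = +0.12 − (0.0592/2)·(−0.416) = +0.1323 V.
Then ΔG = −nFE = −2 × 96500 × +0.1323 J/mol = −25.5 kJ/mol.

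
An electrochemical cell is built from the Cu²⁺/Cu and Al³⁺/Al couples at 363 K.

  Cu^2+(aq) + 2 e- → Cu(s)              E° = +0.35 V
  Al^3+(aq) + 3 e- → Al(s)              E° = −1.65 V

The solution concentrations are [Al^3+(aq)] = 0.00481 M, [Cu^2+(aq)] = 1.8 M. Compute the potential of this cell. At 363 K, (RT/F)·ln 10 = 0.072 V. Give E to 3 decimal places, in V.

+2.065 V

Cu²⁺/Cu is reduced (cathode, E° = +0.35 V) and Al³⁺/Al is oxidized (anode).
E°cell = E°cat − E°an = +0.35 − (−1.65) = +2.00 V; n = 6.
For the overall reaction 3 Cu^2+(aq) + 2 Al(s) → 3 Cu(s) + 2 Al^3+(aq), Q = [Al^3+(aq)]^2 / [Cu^2+(aq)]^3 = 3.97×10^−6, giving log Q = −5.402.
By the Nernst equation, E = +2.00 − (0.072/6)·(−5.402) = +2.065 V.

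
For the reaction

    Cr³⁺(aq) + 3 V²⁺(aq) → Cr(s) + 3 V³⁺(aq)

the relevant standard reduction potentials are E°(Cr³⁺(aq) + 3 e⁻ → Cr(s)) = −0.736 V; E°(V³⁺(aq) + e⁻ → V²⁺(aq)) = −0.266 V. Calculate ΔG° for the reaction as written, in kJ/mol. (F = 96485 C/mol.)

In the reaction as written Cr³⁺(aq) is reduced, so the Cr³⁺/Cr couple is the cathode and V³⁺/V²⁺ is the anode.
E°cell = −0.736 − (−0.266) = −0.470 V; balancing electrons gives n = 3.
ΔG° = −nFE°cell = −(3)(96485)(−0.470) J/mol = +136 kJ/mol.

+136 kJ/mol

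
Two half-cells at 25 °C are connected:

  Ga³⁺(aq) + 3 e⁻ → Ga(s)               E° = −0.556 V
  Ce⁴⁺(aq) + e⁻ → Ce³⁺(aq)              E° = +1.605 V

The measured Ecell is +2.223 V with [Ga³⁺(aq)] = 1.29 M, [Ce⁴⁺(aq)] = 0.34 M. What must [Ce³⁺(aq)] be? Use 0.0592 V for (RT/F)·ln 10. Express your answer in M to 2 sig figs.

The Ce⁴⁺/Ce³⁺ couple has the larger reduction potential, so it is the cathode: E°cell = +1.605 − (−0.556) = +2.161 V and n = 3.
From the Nernst equation, log Q = n(E° − E)/0.0592 = 3·(+2.161 − (+2.223))/0.0592 = −3.142.
For 3 Ce⁴⁺(aq) + Ga(s) → 3 Ce³⁺(aq) + Ga³⁺(aq), the reaction quotient is Q = ([Ce³⁺(aq)]^3·[Ga³⁺(aq)]) / [Ce⁴⁺(aq)]^3.
Substituting the known concentrations and solving, log [Ce³⁺(aq)] = −1.553 and [Ce³⁺(aq)] = 0.028 M.

0.028 M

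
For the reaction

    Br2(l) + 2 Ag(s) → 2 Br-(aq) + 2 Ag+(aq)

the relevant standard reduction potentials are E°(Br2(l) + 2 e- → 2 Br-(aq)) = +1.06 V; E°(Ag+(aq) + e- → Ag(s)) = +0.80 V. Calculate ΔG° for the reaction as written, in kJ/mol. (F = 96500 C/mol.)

In the reaction as written Br2(l) is reduced, so the Br₂/Br⁻ couple is the cathode and Ag⁺/Ag is the anode.
E°cell = +1.06 − (+0.80) = +0.26 V; balancing electrons gives n = 2.
ΔG° = −nFE°cell = −(2)(96500)(+0.26) J/mol = −50.2 kJ/mol.

−50.2 kJ/mol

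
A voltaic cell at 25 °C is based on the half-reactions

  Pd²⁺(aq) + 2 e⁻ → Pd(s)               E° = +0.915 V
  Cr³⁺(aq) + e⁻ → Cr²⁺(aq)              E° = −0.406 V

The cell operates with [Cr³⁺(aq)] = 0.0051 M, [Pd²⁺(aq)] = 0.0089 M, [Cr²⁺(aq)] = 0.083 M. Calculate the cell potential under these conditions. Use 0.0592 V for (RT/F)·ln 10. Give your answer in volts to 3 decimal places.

Since E°(Pd²⁺/Pd) > E°(Cr³⁺/Cr²⁺), Pd²⁺/Pd serves as the cathode.
E°cell = +0.915 − (−0.406) = +1.321 V, with n = 2 electrons transferred.
For the overall reaction Pd²⁺(aq) + 2 Cr²⁺(aq) → Pd(s) + 2 Cr³⁺(aq), Q = [Cr³⁺(aq)]^2 / ([Pd²⁺(aq)]·[Cr²⁺(aq)]^2) = 0.424, giving log Q = −0.372.
By the Nernst equation, E = +1.321 − (0.0592/2)·(−0.372) = +1.332 V.

+1.332 V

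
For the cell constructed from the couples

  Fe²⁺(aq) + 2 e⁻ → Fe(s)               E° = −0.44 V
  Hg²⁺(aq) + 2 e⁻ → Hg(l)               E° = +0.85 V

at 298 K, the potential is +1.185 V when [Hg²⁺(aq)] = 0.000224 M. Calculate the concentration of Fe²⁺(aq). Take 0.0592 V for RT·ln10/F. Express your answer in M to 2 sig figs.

0.79 M

The Hg²⁺/Hg couple has the larger reduction potential, so it is the cathode: E°cell = +0.85 − (−0.44) = +1.29 V and n = 2.
Since E = E° − (0.0592/n)·log Q, log Q = n(E° − E)/0.0592 = 3.547.
Balancing electrons gives Hg²⁺(aq) + Fe(s) → Hg(l) + Fe²⁺(aq); thus Q = [Fe²⁺(aq)] / [Hg²⁺(aq)].
Solving for the unknown gives log [Fe²⁺(aq)] = −0.103, so [Fe²⁺(aq)] ≈ 0.79 M.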